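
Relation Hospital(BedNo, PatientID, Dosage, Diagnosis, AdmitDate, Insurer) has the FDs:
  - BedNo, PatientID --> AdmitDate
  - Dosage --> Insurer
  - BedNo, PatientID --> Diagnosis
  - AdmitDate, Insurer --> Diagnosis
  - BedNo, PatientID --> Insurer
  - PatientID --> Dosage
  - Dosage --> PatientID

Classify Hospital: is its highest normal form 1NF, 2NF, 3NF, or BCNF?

1NF

Candidate keys: {BedNo, Dosage}, {BedNo, PatientID}. Prime attributes: {BedNo, Dosage, PatientID}.
For Dosage --> Insurer we have {Dosage}⁺ = {Dosage, Insurer, PatientID}; {Dosage} is not a superkey, so BCNF fails.
Dosage --> Insurer has non-prime {Insurer} on the right and a non-superkey on the left, so 3NF fails.
Since {Dosage} ⊂ {BedNo, Dosage} and {Dosage}⁺ ⊇ {Insurer} with {Insurer} non-prime, there is a partial dependency; 2NF fails.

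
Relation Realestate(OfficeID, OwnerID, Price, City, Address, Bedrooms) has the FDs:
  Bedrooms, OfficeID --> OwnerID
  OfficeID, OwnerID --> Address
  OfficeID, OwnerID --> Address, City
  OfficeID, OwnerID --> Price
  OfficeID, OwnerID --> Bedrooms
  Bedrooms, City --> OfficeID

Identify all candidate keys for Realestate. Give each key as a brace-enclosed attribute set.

{Bedrooms, City}⁺ = {Address, Bedrooms, City, OfficeID, OwnerID, Price}, which is every attribute, so {Bedrooms, City} is a candidate key.
{Bedrooms, OfficeID}⁺ = {Address, Bedrooms, City, OfficeID, OwnerID, Price}, which is every attribute, so {Bedrooms, OfficeID} is a candidate key.
{OfficeID, OwnerID}⁺ = {Address, Bedrooms, City, OfficeID, OwnerID, Price}, which is every attribute, so {OfficeID, OwnerID} is a candidate key.
Any other superkey properly contains one of these, so there are no further candidate keys.

{Bedrooms, City}, {Bedrooms, OfficeID}, {OfficeID, OwnerID}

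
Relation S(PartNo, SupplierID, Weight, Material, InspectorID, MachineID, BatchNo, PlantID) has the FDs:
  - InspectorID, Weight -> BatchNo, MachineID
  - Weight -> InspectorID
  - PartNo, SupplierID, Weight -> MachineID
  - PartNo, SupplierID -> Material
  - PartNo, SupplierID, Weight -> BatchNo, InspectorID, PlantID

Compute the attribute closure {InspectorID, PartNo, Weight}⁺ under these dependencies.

{BatchNo, InspectorID, MachineID, PartNo, Weight}

Start with {InspectorID, PartNo, Weight}.
InspectorID, Weight -> BatchNo, MachineID applies; add {BatchNo, MachineID} → now {BatchNo, InspectorID, MachineID, PartNo, Weight}.
No further FD applies.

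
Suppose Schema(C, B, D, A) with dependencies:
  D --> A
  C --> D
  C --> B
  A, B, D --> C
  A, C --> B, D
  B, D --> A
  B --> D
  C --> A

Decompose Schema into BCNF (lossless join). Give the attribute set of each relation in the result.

{A, D}; {B, C, D}

Candidate keys of the original relation: {B}, {C}.
{A, B, C, D}: {D} determines {A, D} here but is not a superkey — split on D --> A, giving {A, D} and {B, C, D}.
{A, D}: every determinant is a superkey — BCNF.
{B, C, D}: every determinant is a superkey — BCNF.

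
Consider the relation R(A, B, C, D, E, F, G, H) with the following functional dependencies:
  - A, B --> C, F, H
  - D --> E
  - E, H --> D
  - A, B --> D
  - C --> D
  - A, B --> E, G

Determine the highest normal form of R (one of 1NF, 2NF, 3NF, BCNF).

Candidate key: {A, B}. Prime attributes: {A, B}.
D --> E breaks BCNF: {D}⁺ = {D, E}, so {D} is not a superkey.
D --> E has non-prime {E} on the right and a non-superkey on the left, so 3NF fails.
Checking every proper subset of each key, none determines a non-prime attribute — 2NF is satisfied.

2NF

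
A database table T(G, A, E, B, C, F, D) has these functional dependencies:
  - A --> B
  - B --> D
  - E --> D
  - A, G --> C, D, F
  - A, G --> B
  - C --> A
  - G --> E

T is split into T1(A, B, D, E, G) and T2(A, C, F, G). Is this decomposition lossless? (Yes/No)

T1 ∩ T2 = {A, G}; its closure under F is {A, B, C, D, E, F, G}.
Since T1 ⊆ {A, B, C, D, E, F, G}, the intersection is a superkey of T1; the decomposition is lossless.

Yes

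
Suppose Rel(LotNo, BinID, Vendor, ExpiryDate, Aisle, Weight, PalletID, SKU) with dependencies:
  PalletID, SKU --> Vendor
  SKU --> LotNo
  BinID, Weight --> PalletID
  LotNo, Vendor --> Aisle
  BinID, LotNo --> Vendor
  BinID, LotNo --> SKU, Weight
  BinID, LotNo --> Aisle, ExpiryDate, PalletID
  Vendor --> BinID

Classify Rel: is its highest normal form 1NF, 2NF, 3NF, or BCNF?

3NF

Candidate keys: {BinID, LotNo}, {BinID, SKU}, {LotNo, Vendor}, {PalletID, SKU}, {SKU, Vendor}. Prime attributes: {BinID, LotNo, PalletID, SKU, Vendor}.
SKU --> LotNo: {SKU}⁺ = {LotNo, SKU}, which is not all of the attributes, so the left side is not a superkey — BCNF is violated.
Since {LotNo} ⊆ prime attributes and every other non-superkey FD also has a prime right side, the schema is in 3NF.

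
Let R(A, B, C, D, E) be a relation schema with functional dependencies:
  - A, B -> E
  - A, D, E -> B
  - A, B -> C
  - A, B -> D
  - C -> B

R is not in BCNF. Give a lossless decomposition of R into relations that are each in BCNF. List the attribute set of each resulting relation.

Candidate keys of the original relation: {A, B}, {A, C}, {A, D, E}.
In {A, B, C, D, E}, {C} is not a superkey ({C}⁺ restricted to this set is {B, C}), so split on C -> B into {B, C} and {A, C, D, E}.
{B, C} has no BCNF violation.
{A, C, D, E} has no BCNF violation.

{A, C, D, E}; {B, C}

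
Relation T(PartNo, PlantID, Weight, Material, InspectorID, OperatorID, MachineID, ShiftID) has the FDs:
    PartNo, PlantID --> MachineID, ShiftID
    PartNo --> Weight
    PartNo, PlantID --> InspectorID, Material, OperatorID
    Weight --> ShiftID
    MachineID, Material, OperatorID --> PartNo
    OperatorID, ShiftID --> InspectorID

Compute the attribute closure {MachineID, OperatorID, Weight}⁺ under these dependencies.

{InspectorID, MachineID, OperatorID, ShiftID, Weight}

Start with {MachineID, OperatorID, Weight}.
Weight --> ShiftID applies; add {ShiftID} → now {MachineID, OperatorID, ShiftID, Weight}.
OperatorID, ShiftID --> InspectorID applies; add {InspectorID} → now {InspectorID, MachineID, OperatorID, ShiftID, Weight}.
No further FD applies.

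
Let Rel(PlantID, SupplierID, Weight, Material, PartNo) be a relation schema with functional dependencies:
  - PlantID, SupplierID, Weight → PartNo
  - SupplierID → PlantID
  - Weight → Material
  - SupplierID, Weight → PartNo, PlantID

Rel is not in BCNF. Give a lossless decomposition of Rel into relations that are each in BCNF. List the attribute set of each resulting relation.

Candidate key of the original relation: {SupplierID, Weight}.
{Material, PartNo, PlantID, SupplierID, Weight}: {SupplierID} determines {PlantID, SupplierID} here but is not a superkey — split on SupplierID → PlantID, giving {PlantID, SupplierID} and {Material, PartNo, SupplierID, Weight}.
{PlantID, SupplierID} is in BCNF.
{Material, PartNo, SupplierID, Weight}: {Weight} determines {Material, Weight} here but is not a superkey — split on Weight → Material, giving {Material, Weight} and {PartNo, SupplierID, Weight}.
{Material, Weight} is in BCNF.
{PartNo, SupplierID, Weight} is in BCNF.

{Material, Weight}; {PartNo, SupplierID, Weight}; {PlantID, SupplierID}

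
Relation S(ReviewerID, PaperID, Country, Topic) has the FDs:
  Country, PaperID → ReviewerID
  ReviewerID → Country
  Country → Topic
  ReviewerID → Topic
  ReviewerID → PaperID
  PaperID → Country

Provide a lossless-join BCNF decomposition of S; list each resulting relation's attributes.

{Country, PaperID, ReviewerID}; {Country, Topic}

Candidate keys of the original relation: {PaperID}, {ReviewerID}.
Within {Country, PaperID, ReviewerID, Topic}: {Country}⁺ ∩ {Country, PaperID, ReviewerID, Topic} = {Country, Topic}, not the whole set, so Country → Topic violates BCNF; decompose into {Country, Topic} and {Country, PaperID, ReviewerID}.
{Country, Topic}: every determinant is a superkey — BCNF.
{Country, PaperID, ReviewerID}: every determinant is a superkey — BCNF.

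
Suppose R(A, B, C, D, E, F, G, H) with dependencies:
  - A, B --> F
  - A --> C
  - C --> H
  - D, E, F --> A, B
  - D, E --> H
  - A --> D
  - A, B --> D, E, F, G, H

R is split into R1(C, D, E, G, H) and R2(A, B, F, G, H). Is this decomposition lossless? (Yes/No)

No

R1 ∩ R2 = {G, H}; its closure under F is {G, H}.
The closure covers neither R1 nor R2 entirely; the join is not lossless.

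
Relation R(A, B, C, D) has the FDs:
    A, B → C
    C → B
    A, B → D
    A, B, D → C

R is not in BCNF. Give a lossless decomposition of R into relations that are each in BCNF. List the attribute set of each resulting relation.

Candidate keys of the original relation: {A, B}, {A, C}.
Within {A, B, C, D}: {C}⁺ ∩ {A, B, C, D} = {B, C}, not the whole set, so C → B violates BCNF; decompose into {B, C} and {A, C, D}.
{B, C} has no BCNF violation.
{A, C, D} has no BCNF violation.

{A, C, D}; {B, C}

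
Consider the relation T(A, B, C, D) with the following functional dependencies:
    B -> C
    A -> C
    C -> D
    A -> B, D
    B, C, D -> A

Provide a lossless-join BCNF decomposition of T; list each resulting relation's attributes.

Candidate keys of the original relation: {A}, {B}.
{A, B, C, D}: {C} determines {C, D} here but is not a superkey — split on C -> D, giving {C, D} and {A, B, C}.
{C, D} has no BCNF violation.
{A, B, C} has no BCNF violation.

{A, B, C}; {C, D}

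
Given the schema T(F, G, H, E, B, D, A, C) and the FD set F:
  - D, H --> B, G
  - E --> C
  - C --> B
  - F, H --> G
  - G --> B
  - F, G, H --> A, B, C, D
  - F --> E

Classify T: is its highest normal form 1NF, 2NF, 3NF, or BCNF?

1NF

Candidate key: {F, H}. Prime attributes: {F, H}.
For D, H --> B, G we have {D, H}⁺ = {B, D, G, H}; {D, H} is not a superkey, so BCNF fails.
D, H --> B, G has non-prime {B, G} on the right and a non-superkey on the left, so 3NF fails.
{F} is a proper subset of the key {F, H}, and {F}⁺ contains the non-prime attributes {B, C, E} — a partial dependency, so 2NF is violated.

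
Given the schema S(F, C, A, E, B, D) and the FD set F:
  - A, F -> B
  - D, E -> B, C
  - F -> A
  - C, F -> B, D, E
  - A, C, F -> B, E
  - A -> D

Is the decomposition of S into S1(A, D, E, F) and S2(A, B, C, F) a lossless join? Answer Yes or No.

S1 ∩ S2 = {A, F}; its closure under F is {A, B, D, F}.
Neither S1 nor S2 is contained in that closure, so the decomposition is lossy.

No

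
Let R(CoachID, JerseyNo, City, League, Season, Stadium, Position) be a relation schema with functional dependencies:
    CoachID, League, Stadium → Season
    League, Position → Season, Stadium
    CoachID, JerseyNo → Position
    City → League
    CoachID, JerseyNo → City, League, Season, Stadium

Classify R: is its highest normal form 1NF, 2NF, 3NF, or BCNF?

Candidate key: {CoachID, JerseyNo}. Prime attributes: {CoachID, JerseyNo}.
CoachID, League, Stadium → Season breaks BCNF: {CoachID, League, Stadium}⁺ = {CoachID, League, Season, Stadium}, so {CoachID, League, Stadium} is not a superkey.
Because {Season} is non-prime and the left side of CoachID, League, Stadium → Season is not a superkey, the relation is not in 3NF.
No proper subset of a key has a non-prime attribute in its closure, so there is no partial dependency; 2NF holds.

2NF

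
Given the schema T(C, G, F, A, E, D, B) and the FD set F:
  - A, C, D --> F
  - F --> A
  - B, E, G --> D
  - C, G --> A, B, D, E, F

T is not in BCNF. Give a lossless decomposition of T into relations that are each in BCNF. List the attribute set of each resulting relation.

{A, B, C, E, G}; {A, F}; {B, D, E, G}; {C, D, F}

Candidate key of the original relation: {C, G}.
In {A, B, C, D, E, F, G}, {A, C, D} is not a superkey ({A, C, D}⁺ restricted to this set is {A, C, D, F}), so split on A, C, D --> F into {A, C, D, F} and {A, B, C, D, E, G}.
In {A, C, D, F}, {F} is not a superkey ({F}⁺ restricted to this set is {A, F}), so split on F --> A into {A, F} and {C, D, F}.
{A, F} is in BCNF.
{C, D, F} is in BCNF.
In {A, B, C, D, E, G}, {B, E, G} is not a superkey ({B, E, G}⁺ restricted to this set is {B, D, E, G}), so split on B, E, G --> D into {B, D, E, G} and {A, B, C, E, G}.
{B, D, E, G} is in BCNF.
{A, B, C, E, G} is in BCNF.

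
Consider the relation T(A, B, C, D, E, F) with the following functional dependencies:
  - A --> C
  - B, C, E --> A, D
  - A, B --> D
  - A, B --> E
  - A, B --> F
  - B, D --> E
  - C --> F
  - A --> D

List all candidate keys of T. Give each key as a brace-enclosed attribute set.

Attributes never on any right-hand side: {B} — every candidate key must contain it.
Closure of {A, B} is {A, B, C, D, E, F}, the whole schema; {A, B} is a candidate key.
Closure of {B, C, D} is {A, B, C, D, E, F}, the whole schema; {B, C, D} is a candidate key.
Closure of {B, C, E} is {A, B, C, D, E, F}, the whole schema; {B, C, E} is a candidate key.
Any other superkey properly contains one of these, so there are no further candidate keys.

{A, B}, {B, C, D}, {B, C, E}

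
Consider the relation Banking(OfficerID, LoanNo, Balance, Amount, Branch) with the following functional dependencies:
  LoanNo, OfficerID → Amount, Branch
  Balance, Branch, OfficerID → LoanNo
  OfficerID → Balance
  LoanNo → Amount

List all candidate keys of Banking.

{OfficerID} never appears on the right of any FD, so every key must include it.
{Branch, OfficerID}⁺ = {Amount, Balance, Branch, LoanNo, OfficerID} — all of the relation — so {Branch, OfficerID} is a candidate key.
{LoanNo, OfficerID}⁺ = {Amount, Balance, Branch, LoanNo, OfficerID} — all of the relation — so {LoanNo, OfficerID} is a candidate key.
These are minimal and exhaustive — every other superkey contains one of them.

{Branch, OfficerID}, {LoanNo, OfficerID}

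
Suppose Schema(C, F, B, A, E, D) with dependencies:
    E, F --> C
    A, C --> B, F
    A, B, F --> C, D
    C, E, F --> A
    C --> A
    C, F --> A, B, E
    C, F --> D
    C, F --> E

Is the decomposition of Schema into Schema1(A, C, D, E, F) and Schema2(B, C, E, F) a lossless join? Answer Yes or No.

Common attributes: {C, E, F}; their closure is {A, B, C, D, E, F}.
Schema1 is contained in that closure, so Schema1 ∩ Schema2 --> Schema1 holds and the join is lossless.

Yes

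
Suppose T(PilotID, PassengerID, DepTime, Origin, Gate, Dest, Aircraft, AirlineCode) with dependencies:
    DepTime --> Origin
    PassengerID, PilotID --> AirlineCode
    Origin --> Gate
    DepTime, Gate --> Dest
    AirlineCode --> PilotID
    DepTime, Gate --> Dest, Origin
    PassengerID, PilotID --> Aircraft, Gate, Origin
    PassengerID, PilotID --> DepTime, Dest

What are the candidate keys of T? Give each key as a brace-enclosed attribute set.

{AirlineCode, PassengerID}, {PassengerID, PilotID}

Attributes never on any right-hand side: {PassengerID} — every candidate key must contain it.
{AirlineCode, PassengerID}⁺ = {Aircraft, AirlineCode, DepTime, Dest, Gate, Origin, PassengerID, PilotID}, which is every attribute, so {AirlineCode, PassengerID} is a candidate key.
{PassengerID, PilotID}⁺ = {Aircraft, AirlineCode, DepTime, Dest, Gate, Origin, PassengerID, PilotID}, which is every attribute, so {PassengerID, PilotID} is a candidate key.
These are minimal and exhaustive — every other superkey contains one of them.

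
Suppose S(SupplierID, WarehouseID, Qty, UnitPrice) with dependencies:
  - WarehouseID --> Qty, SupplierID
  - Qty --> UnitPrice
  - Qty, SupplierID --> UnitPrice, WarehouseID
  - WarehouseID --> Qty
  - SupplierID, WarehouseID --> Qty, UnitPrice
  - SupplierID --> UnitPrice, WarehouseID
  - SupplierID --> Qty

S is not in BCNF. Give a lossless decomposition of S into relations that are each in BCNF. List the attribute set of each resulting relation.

Candidate keys of the original relation: {SupplierID}, {WarehouseID}.
In {Qty, SupplierID, UnitPrice, WarehouseID}, {Qty} is not a superkey ({Qty}⁺ restricted to this set is {Qty, UnitPrice}), so split on Qty --> UnitPrice into {Qty, UnitPrice} and {Qty, SupplierID, WarehouseID}.
{Qty, UnitPrice} has no BCNF violation.
{Qty, SupplierID, WarehouseID} has no BCNF violation.

{Qty, SupplierID, WarehouseID}; {Qty, UnitPrice}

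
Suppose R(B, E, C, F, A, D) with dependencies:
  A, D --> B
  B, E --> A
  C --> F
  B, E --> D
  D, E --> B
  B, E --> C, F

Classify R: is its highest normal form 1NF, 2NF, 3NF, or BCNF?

Candidate keys: {B, E}, {D, E}. Prime attributes: {B, D, E}.
A, D --> B breaks BCNF: {A, D}⁺ = {A, B, D}, so {A, D} is not a superkey.
C --> F has non-prime {F} on the right and a non-superkey on the left, so 3NF fails.
Checking every proper subset of each key, none determines a non-prime attribute — 2NF is satisfied.

2NF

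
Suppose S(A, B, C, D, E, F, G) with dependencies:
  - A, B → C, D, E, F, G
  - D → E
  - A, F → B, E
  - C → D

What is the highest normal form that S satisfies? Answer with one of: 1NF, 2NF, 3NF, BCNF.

2NF

Candidate keys: {A, B}, {A, F}. Prime attributes: {A, B, F}.
For D → E we have {D}⁺ = {D, E}; {D} is not a superkey, so BCNF fails.
D → E determines the non-prime attribute {E} from a non-superkey — 3NF is violated.
No non-prime attribute depends on a proper subset of any candidate key, so 2NF holds.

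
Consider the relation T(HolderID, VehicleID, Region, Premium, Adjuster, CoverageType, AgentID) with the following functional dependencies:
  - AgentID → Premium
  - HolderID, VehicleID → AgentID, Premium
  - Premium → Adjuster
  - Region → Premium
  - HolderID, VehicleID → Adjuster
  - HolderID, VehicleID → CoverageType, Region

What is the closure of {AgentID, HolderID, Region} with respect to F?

Start with {AgentID, HolderID, Region}.
AgentID → Premium applies; add {Premium} → now {AgentID, HolderID, Premium, Region}.
Premium → Adjuster applies; add {Adjuster} → now {Adjuster, AgentID, HolderID, Premium, Region}.
No further FD applies.

{Adjuster, AgentID, HolderID, Premium, Region}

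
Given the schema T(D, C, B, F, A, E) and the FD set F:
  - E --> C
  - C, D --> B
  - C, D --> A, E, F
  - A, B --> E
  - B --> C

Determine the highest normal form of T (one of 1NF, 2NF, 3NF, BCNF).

3NF

Candidate keys: {B, D}, {C, D}, {D, E}. Prime attributes: {B, C, D, E}.
E --> C breaks BCNF: {E}⁺ = {C, E}, so {E} is not a superkey.
But every attribute on its right side ({C}) is prime, and the same holds for every other non-superkey FD, so 3NF still holds.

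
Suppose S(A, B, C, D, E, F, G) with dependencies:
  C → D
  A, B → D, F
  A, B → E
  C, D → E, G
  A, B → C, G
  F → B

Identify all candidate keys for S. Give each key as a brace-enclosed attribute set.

{A, B}, {A, F}

Attributes never on any right-hand side: {A} — every candidate key must contain it.
{A, B}⁺ = {A, B, C, D, E, F, G}, which is every attribute, so {A, B} is a candidate key.
{A, F}⁺ = {A, B, C, D, E, F, G}, which is every attribute, so {A, F} is a candidate key.
No proper subset of any of these is a key, and no other minimal superkey exists.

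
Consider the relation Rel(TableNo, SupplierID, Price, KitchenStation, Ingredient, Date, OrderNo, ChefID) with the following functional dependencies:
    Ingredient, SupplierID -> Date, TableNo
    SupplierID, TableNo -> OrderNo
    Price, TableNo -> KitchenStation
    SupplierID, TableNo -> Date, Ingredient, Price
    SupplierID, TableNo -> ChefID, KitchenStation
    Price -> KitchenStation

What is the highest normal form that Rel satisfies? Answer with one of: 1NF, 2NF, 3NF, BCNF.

2NF

Candidate keys: {Ingredient, SupplierID}, {SupplierID, TableNo}. Prime attributes: {Ingredient, SupplierID, TableNo}.
Price, TableNo -> KitchenStation breaks BCNF: {Price, TableNo}⁺ = {KitchenStation, Price, TableNo}, so {Price, TableNo} is not a superkey.
Price, TableNo -> KitchenStation has non-prime {KitchenStation} on the right and a non-superkey on the left, so 3NF fails.
No non-prime attribute depends on a proper subset of any candidate key, so 2NF holds.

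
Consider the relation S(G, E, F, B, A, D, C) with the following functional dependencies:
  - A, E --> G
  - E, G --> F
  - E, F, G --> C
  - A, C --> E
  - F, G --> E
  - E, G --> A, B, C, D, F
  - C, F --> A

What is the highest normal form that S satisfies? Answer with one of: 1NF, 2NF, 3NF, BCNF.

BCNF

Candidate keys: {A, C}, {A, E}, {C, F}, {E, G}, {F, G}. Prime attributes: {A, C, E, F, G}.
Each dependency's left side is a superkey — BCNF holds.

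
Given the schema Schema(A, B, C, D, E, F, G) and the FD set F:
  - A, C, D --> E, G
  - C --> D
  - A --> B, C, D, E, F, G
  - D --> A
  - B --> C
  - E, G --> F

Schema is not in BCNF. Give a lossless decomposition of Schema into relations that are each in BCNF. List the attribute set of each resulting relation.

{A, B, C, D, E, G}; {E, F, G}

Candidate keys of the original relation: {A}, {B}, {C}, {D}.
Within {A, B, C, D, E, F, G}: {E, G}⁺ ∩ {A, B, C, D, E, F, G} = {E, F, G}, not the whole set, so E, G --> F violates BCNF; decompose into {E, F, G} and {A, B, C, D, E, G}.
{E, F, G} is in BCNF.
{A, B, C, D, E, G} is in BCNF.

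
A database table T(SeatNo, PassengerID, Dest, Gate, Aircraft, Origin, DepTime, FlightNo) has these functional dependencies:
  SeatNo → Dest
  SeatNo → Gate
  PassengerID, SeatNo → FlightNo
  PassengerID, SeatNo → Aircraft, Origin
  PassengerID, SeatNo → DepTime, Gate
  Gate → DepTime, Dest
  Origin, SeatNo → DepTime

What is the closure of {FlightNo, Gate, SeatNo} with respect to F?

Start with {FlightNo, Gate, SeatNo}.
SeatNo → Dest applies; add {Dest} → now {Dest, FlightNo, Gate, SeatNo}.
Gate → DepTime, Dest applies; add {DepTime} → now {DepTime, Dest, FlightNo, Gate, SeatNo}.
No further FD applies.

{DepTime, Dest, FlightNo, Gate, SeatNo}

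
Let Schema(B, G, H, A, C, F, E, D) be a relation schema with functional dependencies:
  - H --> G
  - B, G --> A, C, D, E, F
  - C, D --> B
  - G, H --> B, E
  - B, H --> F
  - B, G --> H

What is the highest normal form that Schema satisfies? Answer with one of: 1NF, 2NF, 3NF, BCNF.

Candidate keys: {B, G}, {C, D, G}, {H}. Prime attributes: {B, C, D, G, H}.
C, D --> B breaks BCNF: {C, D}⁺ = {B, C, D}, so {C, D} is not a superkey.
But every attribute on its right side ({B}) is prime, and the same holds for every other non-superkey FD, so 3NF still holds.

3NF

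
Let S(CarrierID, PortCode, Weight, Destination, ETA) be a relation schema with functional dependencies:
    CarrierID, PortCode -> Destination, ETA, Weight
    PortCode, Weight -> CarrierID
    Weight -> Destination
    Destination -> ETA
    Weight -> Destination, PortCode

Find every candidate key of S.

{Weight}⁺ = {CarrierID, Destination, ETA, PortCode, Weight} — all of the relation — so {Weight} is a candidate key.
{CarrierID, PortCode}⁺ = {CarrierID, Destination, ETA, PortCode, Weight} — all of the relation — so {CarrierID, PortCode} is a candidate key.
No proper subset of any of these is a key, and no other minimal superkey exists.

{CarrierID, PortCode}, {Weight}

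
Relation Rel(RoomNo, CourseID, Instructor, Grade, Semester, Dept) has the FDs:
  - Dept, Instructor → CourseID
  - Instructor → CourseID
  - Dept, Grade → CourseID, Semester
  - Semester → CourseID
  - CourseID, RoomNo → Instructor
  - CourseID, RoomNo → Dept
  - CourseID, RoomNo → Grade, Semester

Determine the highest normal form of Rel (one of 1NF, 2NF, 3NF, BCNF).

Candidate keys: {CourseID, RoomNo}, {Dept, Grade, RoomNo}, {Instructor, RoomNo}, {RoomNo, Semester}. Prime attributes: {CourseID, Dept, Grade, Instructor, RoomNo, Semester}.
For Dept, Instructor → CourseID we have {Dept, Instructor}⁺ = {CourseID, Dept, Instructor}; {Dept, Instructor} is not a superkey, so BCNF fails.
Since {CourseID} ⊆ prime attributes and every other non-superkey FD also has a prime right side, the schema is in 3NF.

3NF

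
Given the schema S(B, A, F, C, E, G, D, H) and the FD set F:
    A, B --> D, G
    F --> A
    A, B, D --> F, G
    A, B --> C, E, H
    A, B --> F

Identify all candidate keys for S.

{B} never appears on the right of any FD, so every key must include it.
{A, B} is a candidate key since {A, B}⁺ = {A, B, C, D, E, F, G, H} covers every attribute.
{B, F} is a candidate key since {B, F}⁺ = {A, B, C, D, E, F, G, H} covers every attribute.
No proper subset of any of these is a key, and no other minimal superkey exists.

{A, B}, {B, F}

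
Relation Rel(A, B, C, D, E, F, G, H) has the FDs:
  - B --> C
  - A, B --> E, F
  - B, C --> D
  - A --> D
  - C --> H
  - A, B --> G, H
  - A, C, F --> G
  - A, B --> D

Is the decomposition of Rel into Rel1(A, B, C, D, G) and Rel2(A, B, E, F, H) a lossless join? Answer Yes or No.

Yes

The shared attributes are {A, B} and {A, B}⁺ = {A, B, C, D, E, F, G, H}.
This includes all of Rel1, so the common attributes are a superkey of Rel1 — the join is lossless.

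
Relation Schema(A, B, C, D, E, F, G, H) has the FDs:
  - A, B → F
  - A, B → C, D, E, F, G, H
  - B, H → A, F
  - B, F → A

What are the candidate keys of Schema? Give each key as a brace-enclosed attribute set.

Attributes never on any right-hand side: {B} — every candidate key must contain it.
{A, B}⁺ = {A, B, C, D, E, F, G, H}, which is every attribute, so {A, B} is a candidate key.
{B, F}⁺ = {A, B, C, D, E, F, G, H}, which is every attribute, so {B, F} is a candidate key.
{B, H}⁺ = {A, B, C, D, E, F, G, H}, which is every attribute, so {B, H} is a candidate key.
Any other superkey properly contains one of these, so there are no further candidate keys.

{A, B}, {B, F}, {B, H}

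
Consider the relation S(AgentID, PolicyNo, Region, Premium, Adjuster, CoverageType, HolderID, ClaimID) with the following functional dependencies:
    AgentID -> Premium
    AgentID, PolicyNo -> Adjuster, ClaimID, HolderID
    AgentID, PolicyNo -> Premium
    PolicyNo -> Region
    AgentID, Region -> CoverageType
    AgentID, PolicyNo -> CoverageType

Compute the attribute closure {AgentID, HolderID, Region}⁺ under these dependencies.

{AgentID, CoverageType, HolderID, Premium, Region}

Start with {AgentID, HolderID, Region}.
AgentID -> Premium applies; add {Premium} → now {AgentID, HolderID, Premium, Region}.
AgentID, Region -> CoverageType applies; add {CoverageType} → now {AgentID, CoverageType, HolderID, Premium, Region}.
No further FD applies.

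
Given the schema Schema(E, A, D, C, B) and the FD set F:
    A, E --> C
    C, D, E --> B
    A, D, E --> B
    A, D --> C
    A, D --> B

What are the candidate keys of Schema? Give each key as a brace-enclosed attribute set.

{A, D, E}

{A, D, E} never appear on the right of any FD, so every key must include all of them.
{A, D, E} is a candidate key since {A, D, E}⁺ = {A, B, C, D, E} covers every attribute.
No smaller or unrelated set reaches every attribute, so there are no other keys.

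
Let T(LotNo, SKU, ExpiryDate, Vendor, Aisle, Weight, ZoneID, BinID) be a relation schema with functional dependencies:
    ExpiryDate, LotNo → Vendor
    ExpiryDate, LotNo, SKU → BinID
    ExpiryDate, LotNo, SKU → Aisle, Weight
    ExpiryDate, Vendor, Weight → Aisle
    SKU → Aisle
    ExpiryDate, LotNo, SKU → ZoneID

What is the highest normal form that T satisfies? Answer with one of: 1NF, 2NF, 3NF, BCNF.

1NF

Candidate key: {ExpiryDate, LotNo, SKU}. Prime attributes: {ExpiryDate, LotNo, SKU}.
ExpiryDate, LotNo → Vendor breaks BCNF: {ExpiryDate, LotNo}⁺ = {ExpiryDate, LotNo, Vendor}, so {ExpiryDate, LotNo} is not a superkey.
ExpiryDate, LotNo → Vendor has non-prime {Vendor} on the right and a non-superkey on the left, so 3NF fails.
Since {SKU} ⊂ {ExpiryDate, LotNo, SKU} and {SKU}⁺ ⊇ {Aisle} with {Aisle} non-prime, there is a partial dependency; 2NF fails.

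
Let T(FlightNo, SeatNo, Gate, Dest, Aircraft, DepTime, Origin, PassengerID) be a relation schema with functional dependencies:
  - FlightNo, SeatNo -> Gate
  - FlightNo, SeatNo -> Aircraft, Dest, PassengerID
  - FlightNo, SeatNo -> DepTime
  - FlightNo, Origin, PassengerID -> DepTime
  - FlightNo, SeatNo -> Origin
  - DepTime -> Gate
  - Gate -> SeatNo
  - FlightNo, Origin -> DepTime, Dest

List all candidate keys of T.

{DepTime, FlightNo}, {FlightNo, Gate}, {FlightNo, Origin}, {FlightNo, SeatNo}

No FD produces {FlightNo}, so it must be in every candidate key.
{DepTime, FlightNo} is a candidate key since {DepTime, FlightNo}⁺ = {Aircraft, DepTime, Dest, FlightNo, Gate, Origin, PassengerID, SeatNo} covers every attribute.
{FlightNo, Gate} is a candidate key since {FlightNo, Gate}⁺ = {Aircraft, DepTime, Dest, FlightNo, Gate, Origin, PassengerID, SeatNo} covers every attribute.
{FlightNo, Origin} is a candidate key since {FlightNo, Origin}⁺ = {Aircraft, DepTime, Dest, FlightNo, Gate, Origin, PassengerID, SeatNo} covers every attribute.
{FlightNo, SeatNo} is a candidate key since {FlightNo, SeatNo}⁺ = {Aircraft, DepTime, Dest, FlightNo, Gate, Origin, PassengerID, SeatNo} covers every attribute.
No proper subset of any of these is a key, and no other minimal superkey exists.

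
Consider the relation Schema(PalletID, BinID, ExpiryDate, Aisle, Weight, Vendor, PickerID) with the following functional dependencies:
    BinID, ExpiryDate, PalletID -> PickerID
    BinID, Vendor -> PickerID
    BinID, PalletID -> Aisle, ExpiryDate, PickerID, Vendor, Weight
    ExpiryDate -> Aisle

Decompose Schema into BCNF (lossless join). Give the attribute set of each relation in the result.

{Aisle, ExpiryDate}; {BinID, ExpiryDate, PalletID, Vendor, Weight}; {BinID, PickerID, Vendor}

Candidate key of the original relation: {BinID, PalletID}.
Within {Aisle, BinID, ExpiryDate, PalletID, PickerID, Vendor, Weight}: {BinID, Vendor}⁺ ∩ {Aisle, BinID, ExpiryDate, PalletID, PickerID, Vendor, Weight} = {BinID, PickerID, Vendor}, not the whole set, so BinID, Vendor -> PickerID violates BCNF; decompose into {BinID, PickerID, Vendor} and {Aisle, BinID, ExpiryDate, PalletID, Vendor, Weight}.
{BinID, PickerID, Vendor} has no BCNF violation.
Within {Aisle, BinID, ExpiryDate, PalletID, Vendor, Weight}: {ExpiryDate}⁺ ∩ {Aisle, BinID, ExpiryDate, PalletID, Vendor, Weight} = {Aisle, ExpiryDate}, not the whole set, so ExpiryDate -> Aisle violates BCNF; decompose into {Aisle, ExpiryDate} and {BinID, ExpiryDate, PalletID, Vendor, Weight}.
{Aisle, ExpiryDate} has no BCNF violation.
{BinID, ExpiryDate, PalletID, Vendor, Weight} has no BCNF violation.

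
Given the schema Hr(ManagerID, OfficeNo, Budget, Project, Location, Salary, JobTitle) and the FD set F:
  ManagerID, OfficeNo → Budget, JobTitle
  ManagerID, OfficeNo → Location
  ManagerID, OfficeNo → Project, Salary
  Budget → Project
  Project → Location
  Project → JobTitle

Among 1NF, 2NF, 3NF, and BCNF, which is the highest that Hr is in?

2NF

Candidate key: {ManagerID, OfficeNo}. Prime attributes: {ManagerID, OfficeNo}.
Budget → Project breaks BCNF: {Budget}⁺ = {Budget, JobTitle, Location, Project}, so {Budget} is not a superkey.
Budget → Project has non-prime {Project} on the right and a non-superkey on the left, so 3NF fails.
No non-prime attribute depends on a proper subset of any candidate key, so 2NF holds.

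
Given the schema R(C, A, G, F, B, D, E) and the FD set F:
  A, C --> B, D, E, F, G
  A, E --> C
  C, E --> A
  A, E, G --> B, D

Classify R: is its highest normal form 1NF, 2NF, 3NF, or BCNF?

BCNF

Candidate keys: {A, C}, {A, E}, {C, E}. Prime attributes: {A, C, E}.
Every FD has a superkey on the left, so the relation is in BCNF.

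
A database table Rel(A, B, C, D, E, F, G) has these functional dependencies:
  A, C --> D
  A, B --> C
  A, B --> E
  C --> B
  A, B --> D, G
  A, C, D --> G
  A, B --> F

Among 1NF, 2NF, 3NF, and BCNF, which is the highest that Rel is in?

Candidate keys: {A, B}, {A, C}. Prime attributes: {A, B, C}.
C --> B: {C}⁺ = {B, C}, which is not all of the attributes, so the left side is not a superkey — BCNF is violated.
Since {B} ⊆ prime attributes and every other non-superkey FD also has a prime right side, the schema is in 3NF.

3NF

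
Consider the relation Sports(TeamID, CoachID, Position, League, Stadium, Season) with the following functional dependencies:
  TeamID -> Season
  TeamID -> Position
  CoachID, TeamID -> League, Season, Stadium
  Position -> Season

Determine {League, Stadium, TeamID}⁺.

{League, Position, Season, Stadium, TeamID}

Start with {League, Stadium, TeamID}.
TeamID -> Season applies; add {Season} → now {League, Season, Stadium, TeamID}.
TeamID -> Position applies; add {Position} → now {League, Position, Season, Stadium, TeamID}.
No further FD applies.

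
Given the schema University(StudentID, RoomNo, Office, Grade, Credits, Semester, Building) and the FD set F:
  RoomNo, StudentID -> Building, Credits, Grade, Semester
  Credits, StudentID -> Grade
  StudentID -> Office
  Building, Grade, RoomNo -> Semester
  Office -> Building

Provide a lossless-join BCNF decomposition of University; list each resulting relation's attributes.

Candidate key of the original relation: {RoomNo, StudentID}.
{Building, Credits, Grade, Office, RoomNo, Semester, StudentID}: {Credits, StudentID} determines {Building, Credits, Grade, Office, StudentID} here but is not a superkey — split on Credits, StudentID -> Building, Grade, Office, giving {Building, Credits, Grade, Office, StudentID} and {Credits, RoomNo, Semester, StudentID}.
{Building, Credits, Grade, Office, StudentID}: {StudentID} determines {Building, Office, StudentID} here but is not a superkey — split on StudentID -> Building, Office, giving {Building, Office, StudentID} and {Credits, Grade, StudentID}.
{Building, Office, StudentID}: {Office} determines {Building, Office} here but is not a superkey — split on Office -> Building, giving {Building, Office} and {Office, StudentID}.
{Building, Office} is in BCNF.
{Office, StudentID} is in BCNF.
{Credits, Grade, StudentID} is in BCNF.
{Credits, RoomNo, Semester, StudentID} is in BCNF.

{Building, Office}; {Credits, Grade, StudentID}; {Credits, RoomNo, Semester, StudentID}; {Office, StudentID}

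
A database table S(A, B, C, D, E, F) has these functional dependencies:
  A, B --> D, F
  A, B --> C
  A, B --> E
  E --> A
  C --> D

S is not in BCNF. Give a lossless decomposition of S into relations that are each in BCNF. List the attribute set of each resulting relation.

{A, E}; {B, C, E, F}; {C, D}

Candidate keys of the original relation: {A, B}, {B, E}.
In {A, B, C, D, E, F}, {E} is not a superkey ({E}⁺ restricted to this set is {A, E}), so split on E --> A into {A, E} and {B, C, D, E, F}.
{A, E}: every determinant is a superkey — BCNF.
In {B, C, D, E, F}, {C} is not a superkey ({C}⁺ restricted to this set is {C, D}), so split on C --> D into {C, D} and {B, C, E, F}.
{C, D}: every determinant is a superkey — BCNF.
{B, C, E, F}: every determinant is a superkey — BCNF.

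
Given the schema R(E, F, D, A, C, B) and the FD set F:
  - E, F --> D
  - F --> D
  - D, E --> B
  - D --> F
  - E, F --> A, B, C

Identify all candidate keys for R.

{D, E}, {E, F}

No FD produces {E}, so it must be in every candidate key.
Closure of {D, E} is {A, B, C, D, E, F}, the whole schema; {D, E} is a candidate key.
Closure of {E, F} is {A, B, C, D, E, F}, the whole schema; {E, F} is a candidate key.
No proper subset of any of these is a key, and no other minimal superkey exists.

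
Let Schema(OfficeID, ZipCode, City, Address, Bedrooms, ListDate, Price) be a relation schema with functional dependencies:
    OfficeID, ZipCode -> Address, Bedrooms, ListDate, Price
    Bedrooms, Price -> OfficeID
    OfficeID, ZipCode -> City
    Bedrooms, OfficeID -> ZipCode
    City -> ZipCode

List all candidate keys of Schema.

{Bedrooms, OfficeID}, {Bedrooms, Price}, {City, OfficeID}, {OfficeID, ZipCode}

Closure of {Bedrooms, OfficeID} is {Address, Bedrooms, City, ListDate, OfficeID, Price, ZipCode}, the whole schema; {Bedrooms, OfficeID} is a candidate key.
Closure of {Bedrooms, Price} is {Address, Bedrooms, City, ListDate, OfficeID, Price, ZipCode}, the whole schema; {Bedrooms, Price} is a candidate key.
Closure of {City, OfficeID} is {Address, Bedrooms, City, ListDate, OfficeID, Price, ZipCode}, the whole schema; {City, OfficeID} is a candidate key.
Closure of {OfficeID, ZipCode} is {Address, Bedrooms, City, ListDate, OfficeID, Price, ZipCode}, the whole schema; {OfficeID, ZipCode} is a candidate key.
No proper subset of any of these is a key, and no other minimal superkey exists.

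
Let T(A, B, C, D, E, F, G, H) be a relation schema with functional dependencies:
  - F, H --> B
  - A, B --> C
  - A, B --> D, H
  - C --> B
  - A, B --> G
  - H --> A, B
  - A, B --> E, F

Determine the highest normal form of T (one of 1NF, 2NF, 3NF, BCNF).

3NF

Candidate keys: {A, B}, {A, C}, {H}. Prime attributes: {A, B, C, H}.
C --> B: {C}⁺ = {B, C}, which is not all of the attributes, so the left side is not a superkey — BCNF is violated.
Its right-hand attributes {B} are all prime, as are those of every other non-superkey FD — the relation is in 3NF.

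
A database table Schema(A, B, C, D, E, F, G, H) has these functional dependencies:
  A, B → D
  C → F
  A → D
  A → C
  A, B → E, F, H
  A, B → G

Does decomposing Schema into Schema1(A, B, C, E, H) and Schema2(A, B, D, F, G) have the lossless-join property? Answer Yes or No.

Schema1 ∩ Schema2 = {A, B}; its closure under F is {A, B, C, D, E, F, G, H}.
Since Schema1 ⊆ {A, B, C, D, E, F, G, H}, the intersection is a superkey of Schema1; the decomposition is lossless.

Yes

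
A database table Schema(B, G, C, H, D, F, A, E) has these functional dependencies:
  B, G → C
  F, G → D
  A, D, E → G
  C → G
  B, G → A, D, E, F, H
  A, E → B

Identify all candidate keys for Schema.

{B, C}⁺ = {A, B, C, D, E, F, G, H} — all of the relation — so {B, C} is a candidate key.
{B, G}⁺ = {A, B, C, D, E, F, G, H} — all of the relation — so {B, G} is a candidate key.
{A, C, E}⁺ = {A, B, C, D, E, F, G, H} — all of the relation — so {A, C, E} is a candidate key.
{A, D, E}⁺ = {A, B, C, D, E, F, G, H} — all of the relation — so {A, D, E} is a candidate key.
{A, E, G}⁺ = {A, B, C, D, E, F, G, H} — all of the relation — so {A, E, G} is a candidate key.
Any other superkey properly contains one of these, so there are no further candidate keys.

{A, C, E}, {A, D, E}, {A, E, G}, {B, C}, {B, G}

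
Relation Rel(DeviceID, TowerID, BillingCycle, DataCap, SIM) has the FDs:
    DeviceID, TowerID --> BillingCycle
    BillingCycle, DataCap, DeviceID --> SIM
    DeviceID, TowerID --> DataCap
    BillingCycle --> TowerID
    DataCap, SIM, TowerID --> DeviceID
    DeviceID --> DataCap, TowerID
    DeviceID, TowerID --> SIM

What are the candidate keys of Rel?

{DeviceID} is a candidate key since {DeviceID}⁺ = {BillingCycle, DataCap, DeviceID, SIM, TowerID} covers every attribute.
{BillingCycle, DataCap, SIM} is a candidate key since {BillingCycle, DataCap, SIM}⁺ = {BillingCycle, DataCap, DeviceID, SIM, TowerID} covers every attribute.
{DataCap, SIM, TowerID} is a candidate key since {DataCap, SIM, TowerID}⁺ = {BillingCycle, DataCap, DeviceID, SIM, TowerID} covers every attribute.
These are minimal and exhaustive — every other superkey contains one of them.

{BillingCycle, DataCap, SIM}, {DataCap, SIM, TowerID}, {DeviceID}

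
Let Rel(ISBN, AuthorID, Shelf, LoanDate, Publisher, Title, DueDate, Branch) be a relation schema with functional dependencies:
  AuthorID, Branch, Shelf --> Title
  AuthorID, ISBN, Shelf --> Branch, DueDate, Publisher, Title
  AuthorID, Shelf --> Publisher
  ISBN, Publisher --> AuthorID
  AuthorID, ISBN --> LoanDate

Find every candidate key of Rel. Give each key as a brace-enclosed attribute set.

Attributes never on any right-hand side: {ISBN, Shelf} — every candidate key must contain all of them.
{AuthorID, ISBN, Shelf} is a candidate key since {AuthorID, ISBN, Shelf}⁺ = {AuthorID, Branch, DueDate, ISBN, LoanDate, Publisher, Shelf, Title} covers every attribute.
{ISBN, Publisher, Shelf} is a candidate key since {ISBN, Publisher, Shelf}⁺ = {AuthorID, Branch, DueDate, ISBN, LoanDate, Publisher, Shelf, Title} covers every attribute.
No proper subset of any of these is a key, and no other minimal superkey exists.

{AuthorID, ISBN, Shelf}, {ISBN, Publisher, Shelf}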